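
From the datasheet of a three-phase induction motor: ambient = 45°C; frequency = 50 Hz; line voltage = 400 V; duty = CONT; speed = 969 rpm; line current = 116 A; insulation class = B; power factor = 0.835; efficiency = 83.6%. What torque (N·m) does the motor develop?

P_in = √3·V·I·cosφ = 1.732 × 400 × 116 × 0.835 = 67105 W
P_out = η·P_in = 0.836 × 67105 = 56100 W
n = 969 rpm
ω = 2π×969/60 = 101.5 rad/s
τ = P_out/ω = 56100/101.5 = 553 N·m

553 N·m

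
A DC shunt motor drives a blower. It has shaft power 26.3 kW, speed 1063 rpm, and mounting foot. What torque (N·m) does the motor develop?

236 N·m

ω = 2π × 1063/60 = 111.3 rad/s
τ = P/ω = 26300/111.3 = 236 N·m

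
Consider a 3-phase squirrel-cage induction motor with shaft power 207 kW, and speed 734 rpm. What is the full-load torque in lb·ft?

1990 lb·ft

ω = 2π × 734/60 = 76.86 rad/s
τ = P/ω = 207000/76.86 = 2693 N·m
In lb·ft: 2693/1.356 = 1990 lb·ft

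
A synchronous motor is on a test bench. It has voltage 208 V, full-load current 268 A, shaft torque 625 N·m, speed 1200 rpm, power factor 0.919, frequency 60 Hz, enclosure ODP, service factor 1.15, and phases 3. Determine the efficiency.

ω = 2π × 1200/60 = 125.7 rad/s; P_out = τω = 625 × 125.7 = 78563 W
P_in = √3·V_L·I_L·cosφ = 1.732 × 208 × 268 × 0.919 = 88728 W
η = P_out / P_in = 78563 / 88728 = 0.885 = 88.5%

88.5 %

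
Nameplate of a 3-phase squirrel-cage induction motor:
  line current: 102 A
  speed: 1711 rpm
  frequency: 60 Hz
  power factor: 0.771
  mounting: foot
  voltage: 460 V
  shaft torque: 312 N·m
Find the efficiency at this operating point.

ω = 2π × 1711/60 = 179.2 rad/s; P_out = τω = 312 × 179.2 = 55910 W
P_in = √3·V_L·I_L·cosφ = 1.732 × 460 × 102 × 0.771 = 62656 W
η = P_out / P_in = 55910 / 62656 = 0.892 = 89.2%

89.2 %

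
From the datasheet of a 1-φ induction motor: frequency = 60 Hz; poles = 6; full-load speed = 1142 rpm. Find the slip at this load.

n_s = 120f/p = 120×60/6 = 1200 rpm
s = (n_s − n)/n_s = (1200 − 1142)/1200 = 0.0483

4.8 %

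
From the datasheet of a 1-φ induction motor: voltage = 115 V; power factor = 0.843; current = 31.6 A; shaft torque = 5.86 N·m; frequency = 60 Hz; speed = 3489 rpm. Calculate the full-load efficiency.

ω = 2π × 3489/60 = 365.4 rad/s; P_out = τω = 5.86 × 365.4 = 2141 W
P_in = V·I·cosφ = 115 × 31.6 × 0.843 = 3063 W
η = P_out / P_in = 2141 / 3063 = 0.699 = 69.9%

69.9 %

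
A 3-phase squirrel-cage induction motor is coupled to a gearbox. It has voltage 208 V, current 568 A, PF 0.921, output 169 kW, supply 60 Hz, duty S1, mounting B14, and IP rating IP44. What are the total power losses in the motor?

19.5 kW

P_in = √3·V·I·cosφ = 1.732×208×568×0.921 = 188460 W
P_out = 169000 W
Losses = P_in − P_out = 188460 − 169000 = 19460 W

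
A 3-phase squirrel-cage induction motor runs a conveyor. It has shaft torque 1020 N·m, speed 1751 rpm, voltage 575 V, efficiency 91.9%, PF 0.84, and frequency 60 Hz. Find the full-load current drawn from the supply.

ω = 2π×1751/60 = 183.4 rad/s; P_out = τω = 1020 × 183.4 = 187068 W
P_in = P_out / η = 187068 / 0.919 = 203556 W
I_L = P_in / (√3·V_L·cosφ) = 203556 / (1.732 × 575 × 0.84) = 243 A

243 A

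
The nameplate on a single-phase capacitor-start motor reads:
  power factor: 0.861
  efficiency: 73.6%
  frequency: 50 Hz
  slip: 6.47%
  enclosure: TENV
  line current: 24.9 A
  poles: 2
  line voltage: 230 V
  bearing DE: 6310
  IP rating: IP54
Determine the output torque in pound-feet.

9.11 lb·ft

P_in = V·I·cosφ = 230 × 24.9 × 0.861 = 4931 W
P_out = η·P_in = 0.736 × 4931 = 3629 W
n_s = 120×50/2 = 3000 rpm; n = 3000×(1−0.0647) = 2806 rpm
ω = 2π×2806/60 = 293.8 rad/s
τ = P_out/ω = 3629/293.8 = 12.35 N·m
In lb·ft: 12.35/1.356 = 9.11 lb·ft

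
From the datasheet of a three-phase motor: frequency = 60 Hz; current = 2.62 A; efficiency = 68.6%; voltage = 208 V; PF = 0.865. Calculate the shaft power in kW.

P_in = √3·V·I·cosφ = 1.732 × 208 × 2.62 × 0.865 = 816 W
P_out = η·P_in = 0.686 × 816 = 560 W

0.56 kW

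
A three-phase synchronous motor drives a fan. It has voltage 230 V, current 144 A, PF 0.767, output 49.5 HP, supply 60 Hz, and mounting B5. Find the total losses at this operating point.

7.07 kW

P_in = √3·V·I·cosφ = 1.732×230×144×0.767 = 43998 W
P_out = 49.5×746 = 36927 W
Losses = P_in − P_out = 43998 − 36927 = 7071 W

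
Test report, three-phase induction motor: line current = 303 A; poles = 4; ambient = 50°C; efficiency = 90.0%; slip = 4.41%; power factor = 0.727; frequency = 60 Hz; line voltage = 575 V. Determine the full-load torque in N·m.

1100 N·m

P_in = √3·V·I·cosφ = 1.732 × 575 × 303 × 0.727 = 219378 W
P_out = η·P_in = 0.9 × 219378 = 197440 W
n_s = 120×60/4 = 1800 rpm; n = 1800×(1−0.0441) = 1721 rpm
ω = 2π×1721/60 = 180.2 rad/s
τ = P_out/ω = 197440/180.2 = 1100 N·m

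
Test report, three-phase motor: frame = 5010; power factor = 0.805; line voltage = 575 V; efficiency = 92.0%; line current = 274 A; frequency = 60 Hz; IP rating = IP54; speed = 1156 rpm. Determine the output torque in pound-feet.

P_in = √3·V·I·cosφ = 1.732 × 575 × 274 × 0.805 = 219666 W
P_out = η·P_in = 0.92 × 219666 = 202093 W
n = 1156 rpm
ω = 2π×1156/60 = 121.1 rad/s
τ = P_out/ω = 202093/121.1 = 1669 N·m
In lb·ft: 1669/1.356 = 1230 lb·ft

1230 lb·ft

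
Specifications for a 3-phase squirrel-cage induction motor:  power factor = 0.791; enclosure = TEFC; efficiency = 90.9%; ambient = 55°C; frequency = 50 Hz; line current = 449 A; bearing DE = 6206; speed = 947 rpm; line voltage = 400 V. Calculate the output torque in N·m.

2260 N·m

P_in = √3·V·I·cosφ = 1.732 × 400 × 449 × 0.791 = 246054 W
P_out = η·P_in = 0.909 × 246054 = 223663 W
n = 947 rpm
ω = 2π×947/60 = 99.17 rad/s
τ = P_out/ω = 223663/99.17 = 2260 N·m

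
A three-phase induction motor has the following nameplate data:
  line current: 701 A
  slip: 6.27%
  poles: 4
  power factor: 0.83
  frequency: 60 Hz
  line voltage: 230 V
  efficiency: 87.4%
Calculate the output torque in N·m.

P_in = √3·V·I·cosφ = 1.732 × 230 × 701 × 0.83 = 231778 W
P_out = η·P_in = 0.874 × 231778 = 202574 W
n_s = 120×60/4 = 1800 rpm; n = 1800×(1−0.0627) = 1687 rpm
ω = 2π×1687/60 = 176.7 rad/s
τ = P_out/ω = 202574/176.7 = 1150 N·m

1150 N·m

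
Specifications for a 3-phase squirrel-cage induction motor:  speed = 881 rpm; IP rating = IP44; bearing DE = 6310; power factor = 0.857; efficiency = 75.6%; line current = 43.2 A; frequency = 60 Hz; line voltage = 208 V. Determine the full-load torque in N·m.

109 N·m

P_in = √3·V·I·cosφ = 1.732 × 208 × 43.2 × 0.857 = 13338 W
P_out = η·P_in = 0.756 × 13338 = 10084 W
n = 881 rpm
ω = 2π×881/60 = 92.26 rad/s
τ = P_out/ω = 10084/92.26 = 109 N·m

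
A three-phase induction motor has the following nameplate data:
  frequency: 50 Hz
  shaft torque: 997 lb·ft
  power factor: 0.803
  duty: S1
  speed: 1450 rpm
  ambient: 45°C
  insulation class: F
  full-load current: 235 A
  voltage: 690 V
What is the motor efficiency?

τ = 997 lb·ft × 1.356 = 1352 N·m
ω = 2π × 1450/60 = 151.8 rad/s; P_out = τω = 1352 × 151.8 = 205234 W
P_in = √3·V_L·I_L·cosφ = 1.732 × 690 × 235 × 0.803 = 225518 W
η = P_out / P_in = 205234 / 225518 = 0.910 = 91.0%

91.0 %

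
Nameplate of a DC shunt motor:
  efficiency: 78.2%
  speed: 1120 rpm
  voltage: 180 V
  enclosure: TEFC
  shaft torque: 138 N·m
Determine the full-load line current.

ω = 2π×1120/60 = 117.3 rad/s; P_out = τω = 138 × 117.3 = 16187 W
P_in = P_out / η = 16187 / 0.782 = 20699 W
I = P_in / V = 20699 / 180 = 115 A

115 A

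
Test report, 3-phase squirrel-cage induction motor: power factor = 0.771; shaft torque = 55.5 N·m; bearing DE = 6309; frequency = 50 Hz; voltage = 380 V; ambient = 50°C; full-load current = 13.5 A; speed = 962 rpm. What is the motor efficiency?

ω = 2π × 962/60 = 100.7 rad/s; P_out = τω = 55.5 × 100.7 = 5589 W
P_in = √3·V_L·I_L·cosφ = 1.732 × 380 × 13.5 × 0.771 = 6850 W
η = P_out / P_in = 5589 / 6850 = 0.816 = 81.6%

81.6 %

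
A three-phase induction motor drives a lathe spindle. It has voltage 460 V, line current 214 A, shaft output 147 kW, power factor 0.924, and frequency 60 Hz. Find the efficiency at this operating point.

P_out = 147 kW = 147000 W
P_in = √3·V_L·I_L·cosφ = 1.732 × 460 × 214 × 0.924 = 157540 W
η = P_out / P_in = 147000 / 157540 = 0.933 = 93.3%

93.3 %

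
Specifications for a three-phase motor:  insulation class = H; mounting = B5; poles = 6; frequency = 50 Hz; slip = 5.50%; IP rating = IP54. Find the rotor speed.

945 rpm

n_s = 120f/p = 120×50/6 = 1000 rpm
n = n_s(1 − s) = 1000 × (1 − 0.055) = 945 rpm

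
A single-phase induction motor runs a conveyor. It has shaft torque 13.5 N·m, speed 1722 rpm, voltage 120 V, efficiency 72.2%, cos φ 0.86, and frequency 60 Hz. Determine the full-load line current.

ω = 2π×1722/60 = 180.3 rad/s; P_out = τω = 13.5 × 180.3 = 2434 W
P_in = P_out / η = 2434 / 0.722 = 3371 W
I = P_in / (V·cosφ) = 3371 / (120 × 0.86) = 32.7 A

32.7 A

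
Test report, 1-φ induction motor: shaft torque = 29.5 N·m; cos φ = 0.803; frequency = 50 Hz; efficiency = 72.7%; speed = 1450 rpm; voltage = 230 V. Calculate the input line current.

ω = 2π×1450/60 = 151.8 rad/s; P_out = τω = 29.5 × 151.8 = 4478 W
P_in = P_out / η = 4478 / 0.727 = 6160 W
I = P_in / (V·cosφ) = 6160 / (230 × 0.803) = 33.4 A

33.4 A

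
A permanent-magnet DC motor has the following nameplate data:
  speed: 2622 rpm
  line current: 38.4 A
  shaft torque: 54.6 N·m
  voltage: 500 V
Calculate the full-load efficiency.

78.1 %

ω = 2π × 2622/60 = 274.6 rad/s; P_out = τω = 54.6 × 274.6 = 14993 W
P_in = V·I = 500 × 38.4 = 19200 W
η = P_out / P_in = 14993 / 19200 = 0.781 = 78.1%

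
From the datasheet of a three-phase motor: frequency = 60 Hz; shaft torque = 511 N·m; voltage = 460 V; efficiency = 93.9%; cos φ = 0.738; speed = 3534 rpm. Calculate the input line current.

343 A

ω = 2π×3534/60 = 370.1 rad/s; P_out = τω = 511 × 370.1 = 189121 W
P_in = P_out / η = 189121 / 0.939 = 201407 W
I_L = P_in / (√3·V_L·cosφ) = 201407 / (1.732 × 460 × 0.738) = 343 A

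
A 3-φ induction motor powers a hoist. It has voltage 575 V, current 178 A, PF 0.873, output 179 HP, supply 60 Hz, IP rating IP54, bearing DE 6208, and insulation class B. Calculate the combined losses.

21.2 kW

P_in = √3·V·I·cosφ = 1.732×575×178×0.873 = 154757 W
P_out = 179×746 = 133534 W
Losses = P_in − P_out = 154757 − 133534 = 21223 W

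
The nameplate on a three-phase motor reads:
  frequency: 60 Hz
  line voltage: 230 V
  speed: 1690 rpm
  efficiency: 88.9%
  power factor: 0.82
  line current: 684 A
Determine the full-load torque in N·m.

P_in = √3·V·I·cosφ = 1.732 × 230 × 684 × 0.82 = 223432 W
P_out = η·P_in = 0.889 × 223432 = 198631 W
n = 1690 rpm
ω = 2π×1690/60 = 177 rad/s
τ = P_out/ω = 198631/177 = 1120 N·m

1120 N·m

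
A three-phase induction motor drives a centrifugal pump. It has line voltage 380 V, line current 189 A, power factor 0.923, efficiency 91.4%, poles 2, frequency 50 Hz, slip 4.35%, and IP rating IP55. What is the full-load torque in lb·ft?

258 lb·ft

P_in = √3·V·I·cosφ = 1.732 × 380 × 189 × 0.923 = 114814 W
P_out = η·P_in = 0.914 × 114814 = 104940 W
n_s = 120×50/2 = 3000 rpm; n = 3000×(1−0.0435) = 2870 rpm
ω = 2π×2870/60 = 300.5 rad/s
τ = P_out/ω = 104940/300.5 = 349.2 N·m
In lb·ft: 349.2/1.356 = 258 lb·ft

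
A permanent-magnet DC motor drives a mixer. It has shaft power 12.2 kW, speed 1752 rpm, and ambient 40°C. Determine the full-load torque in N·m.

ω = 2π × 1752/60 = 183.5 rad/s
τ = P/ω = 12200/183.5 = 66.5 N·m

66.5 N·m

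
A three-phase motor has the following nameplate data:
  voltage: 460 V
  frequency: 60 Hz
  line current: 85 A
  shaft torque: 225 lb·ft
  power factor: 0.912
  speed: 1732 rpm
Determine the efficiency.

89.6 %

τ = 225 lb·ft × 1.356 = 305.1 N·m
ω = 2π × 1732/60 = 181.4 rad/s; P_out = τω = 305.1 × 181.4 = 55345 W
P_in = √3·V_L·I_L·cosφ = 1.732 × 460 × 85 × 0.912 = 61762 W
η = P_out / P_in = 55345 / 61762 = 0.896 = 89.6%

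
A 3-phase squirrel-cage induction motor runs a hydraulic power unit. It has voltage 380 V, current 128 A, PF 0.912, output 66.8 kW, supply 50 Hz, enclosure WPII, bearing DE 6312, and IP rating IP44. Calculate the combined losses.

10000 W

P_in = √3·V·I·cosφ = 1.732×380×128×0.912 = 76831 W
P_out = 66800 W
Losses = P_in − P_out = 76831 − 66800 = 10031 W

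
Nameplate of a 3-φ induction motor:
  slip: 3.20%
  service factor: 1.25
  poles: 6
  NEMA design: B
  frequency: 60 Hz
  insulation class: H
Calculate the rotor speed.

1162 rpm

n_s = 120f/p = 120×60/6 = 1200 rpm
n = n_s(1 − s) = 1200 × (1 − 0.032) = 1162 rpm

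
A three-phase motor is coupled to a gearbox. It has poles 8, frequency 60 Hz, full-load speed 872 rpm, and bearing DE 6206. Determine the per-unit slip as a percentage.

n_s = 120f/p = 120×60/8 = 900 rpm
s = (n_s − n)/n_s = (900 − 872)/900 = 0.0311

3.1 %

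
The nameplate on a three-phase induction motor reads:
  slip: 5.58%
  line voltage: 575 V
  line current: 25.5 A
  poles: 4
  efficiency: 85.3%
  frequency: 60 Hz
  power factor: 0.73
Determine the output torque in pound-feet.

P_in = √3·V·I·cosφ = 1.732 × 575 × 25.5 × 0.73 = 18539 W
P_out = η·P_in = 0.853 × 18539 = 15814 W
n_s = 120×60/4 = 1800 rpm; n = 1800×(1−0.0558) = 1700 rpm
ω = 2π×1700/60 = 178 rad/s
τ = P_out/ω = 15814/178 = 88.84 N·m
In lb·ft: 88.84/1.356 = 65.5 lb·ft

65.5 lb·ft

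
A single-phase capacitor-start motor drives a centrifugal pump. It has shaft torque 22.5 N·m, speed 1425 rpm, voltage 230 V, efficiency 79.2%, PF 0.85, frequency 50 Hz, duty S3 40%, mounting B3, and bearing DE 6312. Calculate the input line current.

ω = 2π×1425/60 = 149.2 rad/s; P_out = τω = 22.5 × 149.2 = 3357 W
P_in = P_out / η = 3357 / 0.792 = 4239 W
I = P_in / (V·cosφ) = 4239 / (230 × 0.85) = 21.7 A

21.7 A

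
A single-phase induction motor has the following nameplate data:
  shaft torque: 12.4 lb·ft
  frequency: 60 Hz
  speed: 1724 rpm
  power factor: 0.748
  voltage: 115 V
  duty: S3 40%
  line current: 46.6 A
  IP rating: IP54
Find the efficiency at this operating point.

75.7 %

τ = 12.4 lb·ft × 1.356 = 16.81 N·m
ω = 2π × 1724/60 = 180.5 rad/s; P_out = τω = 16.81 × 180.5 = 3034 W
P_in = V·I·cosφ = 115 × 46.6 × 0.748 = 4009 W
η = P_out / P_in = 3034 / 4009 = 0.757 = 75.7%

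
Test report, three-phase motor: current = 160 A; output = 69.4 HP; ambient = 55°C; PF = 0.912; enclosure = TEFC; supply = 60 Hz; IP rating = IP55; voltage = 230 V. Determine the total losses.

6.36 kW

P_in = √3·V·I·cosφ = 1.732×230×160×0.912 = 58129 W
P_out = 69.4×746 = 51772 W
Losses = P_in − P_out = 58129 − 51772 = 6357 W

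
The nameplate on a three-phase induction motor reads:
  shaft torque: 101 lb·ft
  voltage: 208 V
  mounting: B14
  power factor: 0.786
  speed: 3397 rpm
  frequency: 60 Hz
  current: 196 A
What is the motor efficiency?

87.8 %

τ = 101 lb·ft × 1.356 = 137 N·m
ω = 2π × 3397/60 = 355.7 rad/s; P_out = τω = 137 × 355.7 = 48731 W
P_in = √3·V_L·I_L·cosφ = 1.732 × 208 × 196 × 0.786 = 55500 W
η = P_out / P_in = 48731 / 55500 = 0.878 = 87.8%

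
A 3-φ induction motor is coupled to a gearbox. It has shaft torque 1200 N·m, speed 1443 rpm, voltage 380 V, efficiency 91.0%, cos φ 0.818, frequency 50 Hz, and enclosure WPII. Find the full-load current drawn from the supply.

ω = 2π×1443/60 = 151.1 rad/s; P_out = τω = 1200 × 151.1 = 181320 W
P_in = P_out / η = 181320 / 0.910 = 199253 W
I_L = P_in / (√3·V_L·cosφ) = 199253 / (1.732 × 380 × 0.818) = 370 A

370 A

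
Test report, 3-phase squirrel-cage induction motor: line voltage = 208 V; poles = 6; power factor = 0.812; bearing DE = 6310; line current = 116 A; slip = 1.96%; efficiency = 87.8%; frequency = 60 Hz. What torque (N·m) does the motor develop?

P_in = √3·V·I·cosφ = 1.732 × 208 × 116 × 0.812 = 33933 W
P_out = η·P_in = 0.878 × 33933 = 29793 W
n_s = 120×60/6 = 1200 rpm; n = 1200×(1−0.0196) = 1176 rpm
ω = 2π×1176/60 = 123.2 rad/s
τ = P_out/ω = 29793/123.2 = 242 N·m

242 N·m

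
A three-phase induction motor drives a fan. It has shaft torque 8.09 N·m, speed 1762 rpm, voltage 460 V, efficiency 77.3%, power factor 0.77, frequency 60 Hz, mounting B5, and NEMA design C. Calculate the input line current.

3.15 A

ω = 2π×1762/60 = 184.5 rad/s; P_out = τω = 8.09 × 184.5 = 1493 W
P_in = P_out / η = 1493 / 0.773 = 1931 W
I_L = P_in / (√3·V_L·cosφ) = 1931 / (1.732 × 460 × 0.77) = 3.15 A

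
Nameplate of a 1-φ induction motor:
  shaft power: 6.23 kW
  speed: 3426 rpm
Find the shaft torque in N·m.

ω = 2π × 3426/60 = 358.8 rad/s
τ = P/ω = 6230/358.8 = 17.4 N·m

17.4 N·m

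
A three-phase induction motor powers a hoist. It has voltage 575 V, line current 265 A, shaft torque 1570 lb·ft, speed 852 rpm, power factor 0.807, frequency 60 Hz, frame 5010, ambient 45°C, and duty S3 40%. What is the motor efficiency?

τ = 1570 lb·ft × 1.356 = 2129 N·m
ω = 2π × 852/60 = 89.22 rad/s; P_out = τω = 2129 × 89.22 = 189949 W
P_in = √3·V_L·I_L·cosφ = 1.732 × 575 × 265 × 0.807 = 212978 W
η = P_out / P_in = 189949 / 212978 = 0.892 = 89.2%

89.2 %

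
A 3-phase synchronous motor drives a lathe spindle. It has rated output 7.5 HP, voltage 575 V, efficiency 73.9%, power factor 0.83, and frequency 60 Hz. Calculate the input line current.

9.16 A

P_out = 7.5 × 746 = 5595 W
P_in = P_out / η = 5595 / 0.739 = 7571 W
I_L = P_in / (√3·V_L·cosφ) = 7571 / (1.732 × 575 × 0.83) = 9.16 A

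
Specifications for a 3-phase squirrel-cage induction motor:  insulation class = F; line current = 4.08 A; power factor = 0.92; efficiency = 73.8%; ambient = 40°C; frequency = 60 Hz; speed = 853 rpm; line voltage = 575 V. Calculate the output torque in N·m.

30.9 N·m

P_in = √3·V·I·cosφ = 1.732 × 575 × 4.08 × 0.92 = 3738 W
P_out = η·P_in = 0.738 × 3738 = 2759 W
n = 853 rpm
ω = 2π×853/60 = 89.33 rad/s
τ = P_out/ω = 2759/89.33 = 30.9 N·m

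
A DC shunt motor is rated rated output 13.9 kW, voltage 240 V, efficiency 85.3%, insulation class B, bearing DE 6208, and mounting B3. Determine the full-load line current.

67.9 A

P_out = 13.9 kW = 13900 W
P_in = P_out / η = 13900 / 0.853 = 16295 W
I = P_in / V = 16295 / 240 = 67.9 A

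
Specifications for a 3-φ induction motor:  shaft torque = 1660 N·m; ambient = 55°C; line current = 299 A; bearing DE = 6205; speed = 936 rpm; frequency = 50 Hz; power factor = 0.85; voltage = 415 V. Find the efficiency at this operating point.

ω = 2π × 936/60 = 98.02 rad/s; P_out = τω = 1660 × 98.02 = 162713 W
P_in = √3·V_L·I_L·cosφ = 1.732 × 415 × 299 × 0.85 = 182678 W
η = P_out / P_in = 162713 / 182678 = 0.891 = 89.1%

89.1 %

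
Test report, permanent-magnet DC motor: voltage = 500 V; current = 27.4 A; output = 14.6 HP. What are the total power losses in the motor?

2810 W

P_in = V·I = 500×27.4 = 13700 W
P_out = 14.6×746 = 10892 W
Losses = P_in − P_out = 13700 − 10892 = 2808 W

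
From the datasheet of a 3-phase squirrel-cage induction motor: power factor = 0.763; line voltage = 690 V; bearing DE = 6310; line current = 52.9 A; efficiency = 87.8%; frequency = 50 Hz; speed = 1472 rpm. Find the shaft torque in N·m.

P_in = √3·V·I·cosφ = 1.732 × 690 × 52.9 × 0.763 = 48237 W
P_out = η·P_in = 0.878 × 48237 = 42352 W
n = 1472 rpm
ω = 2π×1472/60 = 154.1 rad/s
τ = P_out/ω = 42352/154.1 = 275 N·m

275 N·m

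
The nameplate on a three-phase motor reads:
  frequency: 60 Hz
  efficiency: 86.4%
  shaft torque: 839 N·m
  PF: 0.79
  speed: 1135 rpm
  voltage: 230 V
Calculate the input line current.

367 A

ω = 2π×1135/60 = 118.9 rad/s; P_out = τω = 839 × 118.9 = 99757 W
P_in = P_out / η = 99757 / 0.864 = 115459 W
I_L = P_in / (√3·V_L·cosφ) = 115459 / (1.732 × 230 × 0.79) = 367 A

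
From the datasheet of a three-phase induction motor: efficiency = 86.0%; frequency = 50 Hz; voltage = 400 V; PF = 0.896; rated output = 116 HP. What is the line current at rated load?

P_out = 116 × 746 = 86536 W
P_in = P_out / η = 86536 / 0.860 = 100623 W
I_L = P_in / (√3·V_L·cosφ) = 100623 / (1.732 × 400 × 0.896) = 162 A

162 A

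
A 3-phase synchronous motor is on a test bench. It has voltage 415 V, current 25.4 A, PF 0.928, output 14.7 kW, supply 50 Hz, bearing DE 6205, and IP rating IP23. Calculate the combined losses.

2.24 kW

P_in = √3·V·I·cosφ = 1.732×415×25.4×0.928 = 16943 W
P_out = 14700 W
Losses = P_in − P_out = 16943 − 14700 = 2243 W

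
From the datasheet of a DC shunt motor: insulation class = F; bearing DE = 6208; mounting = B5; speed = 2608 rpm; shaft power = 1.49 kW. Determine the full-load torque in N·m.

5.46 N·m

ω = 2π × 2608/60 = 273.1 rad/s
τ = P/ω = 1490/273.1 = 5.46 N·m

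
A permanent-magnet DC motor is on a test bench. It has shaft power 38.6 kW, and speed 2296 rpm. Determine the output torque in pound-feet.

118 lb·ft

ω = 2π × 2296/60 = 240.4 rad/s
τ = P/ω = 38600/240.4 = 160.6 N·m
In lb·ft: 160.6/1.356 = 118 lb·ft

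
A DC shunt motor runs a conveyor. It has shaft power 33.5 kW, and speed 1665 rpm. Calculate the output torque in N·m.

192 N·m

ω = 2π × 1665/60 = 174.4 rad/s
τ = P/ω = 33500/174.4 = 192 N·m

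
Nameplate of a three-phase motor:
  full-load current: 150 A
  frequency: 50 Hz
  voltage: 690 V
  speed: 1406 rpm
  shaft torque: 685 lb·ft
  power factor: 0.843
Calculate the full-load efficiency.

τ = 685 lb·ft × 1.356 = 928.9 N·m
ω = 2π × 1406/60 = 147.2 rad/s; P_out = τω = 928.9 × 147.2 = 136734 W
P_in = √3·V_L·I_L·cosφ = 1.732 × 690 × 150 × 0.843 = 151118 W
η = P_out / P_in = 136734 / 151118 = 0.905 = 90.5%

90.5 %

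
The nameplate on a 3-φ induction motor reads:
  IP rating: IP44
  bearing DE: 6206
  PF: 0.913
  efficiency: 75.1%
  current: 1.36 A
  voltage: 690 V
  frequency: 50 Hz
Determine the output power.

1.11 kW

P_in = √3·V·I·cosφ = 1.732 × 690 × 1.36 × 0.913 = 1484 W
P_out = η·P_in = 0.751 × 1484 = 1114 W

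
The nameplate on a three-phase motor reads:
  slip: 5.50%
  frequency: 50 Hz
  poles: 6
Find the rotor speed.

n_s = 120f/p = 120×50/6 = 1000 rpm
n = n_s(1 − s) = 1000 × (1 − 0.055) = 945 rpm

945 rpm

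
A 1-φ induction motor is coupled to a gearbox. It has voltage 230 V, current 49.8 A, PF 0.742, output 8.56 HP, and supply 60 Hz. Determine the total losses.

2110 W

P_in = V·I·cosφ = 230×49.8×0.742 = 8499 W
P_out = 8.56×746 = 6386 W
Losses = P_in − P_out = 8499 − 6386 = 2113 W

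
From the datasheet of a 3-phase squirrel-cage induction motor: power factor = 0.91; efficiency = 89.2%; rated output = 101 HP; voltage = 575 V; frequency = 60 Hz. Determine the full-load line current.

93.2 A

P_out = 101 × 746 = 75346 W
P_in = P_out / η = 75346 / 0.892 = 84469 W
I_L = P_in / (√3·V_L·cosφ) = 84469 / (1.732 × 575 × 0.91) = 93.2 A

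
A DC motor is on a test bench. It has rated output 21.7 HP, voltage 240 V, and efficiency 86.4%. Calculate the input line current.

P_out = 21.7 × 746 = 16188 W
P_in = P_out / η = 16188 / 0.864 = 18736 W
I = P_in / V = 18736 / 240 = 78.1 A

78.1 A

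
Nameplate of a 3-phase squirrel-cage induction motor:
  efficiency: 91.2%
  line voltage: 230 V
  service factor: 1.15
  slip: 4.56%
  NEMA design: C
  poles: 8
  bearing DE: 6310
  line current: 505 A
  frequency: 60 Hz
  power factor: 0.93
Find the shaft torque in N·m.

1900 N·m

P_in = √3·V·I·cosφ = 1.732 × 230 × 505 × 0.93 = 187090 W
P_out = η·P_in = 0.912 × 187090 = 170626 W
n_s = 120×60/8 = 900 rpm; n = 900×(1−0.0456) = 859 rpm
ω = 2π×859/60 = 89.95 rad/s
τ = P_out/ω = 170626/89.95 = 1900 N·m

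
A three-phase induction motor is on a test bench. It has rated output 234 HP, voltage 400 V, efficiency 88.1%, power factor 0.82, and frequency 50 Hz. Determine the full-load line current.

P_out = 234 × 746 = 174564 W
P_in = P_out / η = 174564 / 0.881 = 198143 W
I_L = P_in / (√3·V_L·cosφ) = 198143 / (1.732 × 400 × 0.82) = 349 A

349 A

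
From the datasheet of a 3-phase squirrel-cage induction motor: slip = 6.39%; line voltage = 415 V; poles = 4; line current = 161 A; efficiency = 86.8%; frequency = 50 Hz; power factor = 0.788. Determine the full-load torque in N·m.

538 N·m

P_in = √3·V·I·cosφ = 1.732 × 415 × 161 × 0.788 = 91190 W
P_out = η·P_in = 0.868 × 91190 = 79153 W
n_s = 120×50/4 = 1500 rpm; n = 1500×(1−0.0639) = 1404 rpm
ω = 2π×1404/60 = 147 rad/s
τ = P_out/ω = 79153/147 = 538 N·m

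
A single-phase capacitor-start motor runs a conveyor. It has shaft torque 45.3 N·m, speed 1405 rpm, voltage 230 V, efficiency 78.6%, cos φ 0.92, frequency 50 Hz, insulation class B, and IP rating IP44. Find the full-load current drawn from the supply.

40.1 A

ω = 2π×1405/60 = 147.1 rad/s; P_out = τω = 45.3 × 147.1 = 6664 W
P_in = P_out / η = 6664 / 0.786 = 8478 W
I = P_in / (V·cosφ) = 8478 / (230 × 0.92) = 40.1 A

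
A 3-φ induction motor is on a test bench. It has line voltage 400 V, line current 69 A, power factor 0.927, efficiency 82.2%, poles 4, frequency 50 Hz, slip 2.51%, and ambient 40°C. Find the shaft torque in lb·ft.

175 lb·ft

P_in = √3·V·I·cosφ = 1.732 × 400 × 69 × 0.927 = 44314 W
P_out = η·P_in = 0.822 × 44314 = 36426 W
n_s = 120×50/4 = 1500 rpm; n = 1500×(1−0.0251) = 1462 rpm
ω = 2π×1462/60 = 153.1 rad/s
τ = P_out/ω = 36426/153.1 = 237.9 N·m
In lb·ft: 237.9/1.356 = 175 lb·ft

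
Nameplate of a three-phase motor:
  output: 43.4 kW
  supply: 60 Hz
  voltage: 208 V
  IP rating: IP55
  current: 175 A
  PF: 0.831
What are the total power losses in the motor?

8990 W

P_in = √3·V·I·cosφ = 1.732×208×175×0.831 = 52390 W
P_out = 43400 W
Losses = P_in − P_out = 52390 − 43400 = 8990 W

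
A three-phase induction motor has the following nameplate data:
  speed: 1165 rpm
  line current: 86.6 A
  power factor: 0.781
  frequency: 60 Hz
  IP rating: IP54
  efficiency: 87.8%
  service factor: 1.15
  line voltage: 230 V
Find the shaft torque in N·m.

194 N·m

P_in = √3·V·I·cosφ = 1.732 × 230 × 86.6 × 0.781 = 26943 W
P_out = η·P_in = 0.878 × 26943 = 23656 W
n = 1165 rpm
ω = 2π×1165/60 = 122 rad/s
τ = P_out/ω = 23656/122 = 194 N·m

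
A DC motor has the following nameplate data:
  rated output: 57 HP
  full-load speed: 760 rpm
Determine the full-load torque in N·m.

P_out = 57 × 746 = 42522 W
ω = 2π × 760/60 = 79.59 rad/s
τ = P_out/ω = 42522/79.59 = 534 N·m

534 N·m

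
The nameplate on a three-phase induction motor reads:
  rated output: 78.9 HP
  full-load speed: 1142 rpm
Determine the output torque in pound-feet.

P_out = 78.9 × 746 = 58859 W
ω = 2π × 1142/60 = 119.6 rad/s
τ = P_out/ω = 58859/119.6 = 492.1 N·m
In lb·ft: 492.1/1.356 = 363 lb·ft

363 lb·ft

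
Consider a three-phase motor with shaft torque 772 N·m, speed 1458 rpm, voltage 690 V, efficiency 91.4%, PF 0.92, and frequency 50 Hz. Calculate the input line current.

117 A

ω = 2π×1458/60 = 152.7 rad/s; P_out = τω = 772 × 152.7 = 117884 W
P_in = P_out / η = 117884 / 0.914 = 128976 W
I_L = P_in / (√3·V_L·cosφ) = 128976 / (1.732 × 690 × 0.92) = 117 A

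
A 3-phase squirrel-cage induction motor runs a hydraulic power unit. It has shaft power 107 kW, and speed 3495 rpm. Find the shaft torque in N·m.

ω = 2π × 3495/60 = 366 rad/s
τ = P/ω = 107000/366 = 292 N·m

292 N·m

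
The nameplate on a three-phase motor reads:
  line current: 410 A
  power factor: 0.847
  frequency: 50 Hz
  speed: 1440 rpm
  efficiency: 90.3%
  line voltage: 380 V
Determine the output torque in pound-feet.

P_in = √3·V·I·cosφ = 1.732 × 380 × 410 × 0.847 = 228559 W
P_out = η·P_in = 0.903 × 228559 = 206389 W
n = 1440 rpm
ω = 2π×1440/60 = 150.8 rad/s
τ = P_out/ω = 206389/150.8 = 1369 N·m
In lb·ft: 1369/1.356 = 1010 lb·ft

1010 lb·ft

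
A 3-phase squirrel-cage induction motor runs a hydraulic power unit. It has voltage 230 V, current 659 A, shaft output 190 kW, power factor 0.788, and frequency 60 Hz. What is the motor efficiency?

P_out = 190 kW = 190000 W
P_in = √3·V_L·I_L·cosφ = 1.732 × 230 × 659 × 0.788 = 206865 W
η = P_out / P_in = 190000 / 206865 = 0.918 = 91.8%

91.8 %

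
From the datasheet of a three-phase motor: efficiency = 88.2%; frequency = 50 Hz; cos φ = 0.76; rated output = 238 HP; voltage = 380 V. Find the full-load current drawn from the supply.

402 A

P_out = 238 × 746 = 177548 W
P_in = P_out / η = 177548 / 0.882 = 201302 W
I_L = P_in / (√3·V_L·cosφ) = 201302 / (1.732 × 380 × 0.76) = 402 A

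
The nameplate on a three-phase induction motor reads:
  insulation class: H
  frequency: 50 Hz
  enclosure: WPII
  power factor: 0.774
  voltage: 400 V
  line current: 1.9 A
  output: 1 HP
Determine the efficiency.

P_out = 1 × 746 = 746 W
P_in = √3·V_L·I_L·cosφ = 1.732 × 400 × 1.9 × 0.774 = 1019 W
η = P_out / P_in = 746 / 1019 = 0.732 = 73.2%

73.2 %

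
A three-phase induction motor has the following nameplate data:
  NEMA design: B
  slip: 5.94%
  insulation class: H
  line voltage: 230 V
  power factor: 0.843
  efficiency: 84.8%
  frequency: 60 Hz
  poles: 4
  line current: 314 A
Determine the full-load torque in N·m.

P_in = √3·V·I·cosφ = 1.732 × 230 × 314 × 0.843 = 105447 W
P_out = η·P_in = 0.848 × 105447 = 89419 W
n_s = 120×60/4 = 1800 rpm; n = 1800×(1−0.0594) = 1693 rpm
ω = 2π×1693/60 = 177.3 rad/s
τ = P_out/ω = 89419/177.3 = 504 N·m

504 N·m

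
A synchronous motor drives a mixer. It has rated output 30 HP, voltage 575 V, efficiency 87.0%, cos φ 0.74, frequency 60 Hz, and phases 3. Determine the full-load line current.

P_out = 30 × 746 = 22380 W
P_in = P_out / η = 22380 / 0.870 = 25724 W
I_L = P_in / (√3·V_L·cosφ) = 25724 / (1.732 × 575 × 0.74) = 34.9 A

34.9 A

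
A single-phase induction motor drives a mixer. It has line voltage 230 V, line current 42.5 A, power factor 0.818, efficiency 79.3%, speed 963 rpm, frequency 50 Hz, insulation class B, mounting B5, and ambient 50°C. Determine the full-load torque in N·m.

P_in = V·I·cosφ = 230 × 42.5 × 0.818 = 7996 W
P_out = η·P_in = 0.793 × 7996 = 6341 W
n = 963 rpm
ω = 2π×963/60 = 100.8 rad/s
τ = P_out/ω = 6341/100.8 = 62.9 N·m

62.9 N·m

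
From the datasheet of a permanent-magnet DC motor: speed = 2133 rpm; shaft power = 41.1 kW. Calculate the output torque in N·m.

ω = 2π × 2133/60 = 223.4 rad/s
τ = P/ω = 41100/223.4 = 184 N·m

184 N·m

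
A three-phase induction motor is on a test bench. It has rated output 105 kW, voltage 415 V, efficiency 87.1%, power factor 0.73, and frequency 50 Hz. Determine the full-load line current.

P_out = 105 kW = 105000 W
P_in = P_out / η = 105000 / 0.871 = 120551 W
I_L = P_in / (√3·V_L·cosφ) = 120551 / (1.732 × 415 × 0.73) = 230 A

230 A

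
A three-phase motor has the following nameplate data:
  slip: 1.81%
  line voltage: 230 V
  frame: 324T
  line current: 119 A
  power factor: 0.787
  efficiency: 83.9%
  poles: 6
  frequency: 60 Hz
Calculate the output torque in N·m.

254 N·m

P_in = √3·V·I·cosφ = 1.732 × 230 × 119 × 0.787 = 37308 W
P_out = η·P_in = 0.839 × 37308 = 31301 W
n_s = 120×60/6 = 1200 rpm; n = 1200×(1−0.0181) = 1178 rpm
ω = 2π×1178/60 = 123.4 rad/s
τ = P_out/ω = 31301/123.4 = 254 N·m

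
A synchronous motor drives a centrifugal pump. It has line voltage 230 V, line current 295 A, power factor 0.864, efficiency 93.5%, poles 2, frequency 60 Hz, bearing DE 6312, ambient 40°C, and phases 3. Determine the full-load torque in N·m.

P_in = √3·V·I·cosφ = 1.732 × 230 × 295 × 0.864 = 101534 W
P_out = η·P_in = 0.935 × 101534 = 94934 W
n = n_s = 120×60/2 = 3600 rpm (synchronous)
ω = 2π×3600/60 = 377 rad/s
τ = P_out/ω = 94934/377 = 252 N·m

252 N·m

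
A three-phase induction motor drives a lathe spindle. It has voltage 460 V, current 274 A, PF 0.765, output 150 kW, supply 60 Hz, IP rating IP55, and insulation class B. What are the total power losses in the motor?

P_in = √3·V·I·cosφ = 1.732×460×274×0.765 = 167000 W
P_out = 150000 W
Losses = P_in − P_out = 167000 − 150000 = 17000 W

17 kW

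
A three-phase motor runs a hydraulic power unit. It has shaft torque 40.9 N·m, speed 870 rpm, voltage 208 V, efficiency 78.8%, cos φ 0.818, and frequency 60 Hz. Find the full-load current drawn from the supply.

16 A

ω = 2π×870/60 = 91.11 rad/s; P_out = τω = 40.9 × 91.11 = 3726 W
P_in = P_out / η = 3726 / 0.788 = 4728 W
I_L = P_in / (√3·V_L·cosφ) = 4728 / (1.732 × 208 × 0.818) = 16 A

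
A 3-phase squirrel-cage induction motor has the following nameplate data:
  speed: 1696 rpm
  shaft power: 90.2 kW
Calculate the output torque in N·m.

508 N·m

ω = 2π × 1696/60 = 177.6 rad/s
τ = P/ω = 90200/177.6 = 508 N·m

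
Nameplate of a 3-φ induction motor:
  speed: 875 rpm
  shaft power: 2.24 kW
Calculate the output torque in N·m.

ω = 2π × 875/60 = 91.63 rad/s
τ = P/ω = 2240/91.63 = 24.4 N·m

24.4 N·m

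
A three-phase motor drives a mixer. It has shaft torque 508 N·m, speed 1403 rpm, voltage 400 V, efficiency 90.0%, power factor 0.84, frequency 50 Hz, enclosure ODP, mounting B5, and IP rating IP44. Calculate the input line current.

ω = 2π×1403/60 = 146.9 rad/s; P_out = τω = 508 × 146.9 = 74625 W
P_in = P_out / η = 74625 / 0.900 = 82917 W
I_L = P_in / (√3·V_L·cosφ) = 82917 / (1.732 × 400 × 0.84) = 142 A

142 A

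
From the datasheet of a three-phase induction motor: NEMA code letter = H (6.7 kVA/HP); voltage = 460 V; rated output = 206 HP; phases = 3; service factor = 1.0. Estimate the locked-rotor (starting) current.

1730 A

S_LR = 6.7 × 206 = 1380.2 kVA
I_LR = S_LR/(√3·V_L) = 1380200/(1.732×460) = 1730 A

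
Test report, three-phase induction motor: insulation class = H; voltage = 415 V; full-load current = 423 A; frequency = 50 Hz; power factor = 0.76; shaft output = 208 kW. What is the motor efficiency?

90.0 %

P_out = 208 kW = 208000 W
P_in = √3·V_L·I_L·cosφ = 1.732 × 415 × 423 × 0.76 = 231073 W
η = P_out / P_in = 208000 / 231073 = 0.900 = 90.0%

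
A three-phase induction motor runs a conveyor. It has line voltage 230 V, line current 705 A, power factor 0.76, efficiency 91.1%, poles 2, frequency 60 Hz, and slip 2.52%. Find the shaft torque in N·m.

P_in = √3·V·I·cosφ = 1.732 × 230 × 705 × 0.76 = 213441 W
P_out = η·P_in = 0.911 × 213441 = 194445 W
n_s = 120×60/2 = 3600 rpm; n = 3600×(1−0.0252) = 3509 rpm
ω = 2π×3509/60 = 367.5 rad/s
τ = P_out/ω = 194445/367.5 = 529 N·m

529 N·m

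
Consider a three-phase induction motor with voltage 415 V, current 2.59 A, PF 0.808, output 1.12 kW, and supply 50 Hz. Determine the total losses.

384 W

P_in = √3·V·I·cosφ = 1.732×415×2.59×0.808 = 1504 W
P_out = 1120 W
Losses = P_in − P_out = 1504 − 1120 = 384 W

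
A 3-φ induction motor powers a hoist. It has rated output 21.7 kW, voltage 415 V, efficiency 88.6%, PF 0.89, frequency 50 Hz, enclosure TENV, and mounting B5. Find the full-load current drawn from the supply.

38.3 A

P_out = 21.7 kW = 21700 W
P_in = P_out / η = 21700 / 0.886 = 24492 W
I_L = P_in / (√3·V_L·cosφ) = 24492 / (1.732 × 415 × 0.89) = 38.3 A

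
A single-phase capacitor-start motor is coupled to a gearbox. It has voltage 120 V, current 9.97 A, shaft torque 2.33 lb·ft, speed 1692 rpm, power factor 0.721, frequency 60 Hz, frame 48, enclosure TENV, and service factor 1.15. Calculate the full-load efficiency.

τ = 2.33 lb·ft × 1.356 = 3.159 N·m
ω = 2π × 1692/60 = 177.2 rad/s; P_out = τω = 3.159 × 177.2 = 560 W
P_in = V·I·cosφ = 120 × 9.97 × 0.721 = 863 W
η = P_out / P_in = 560 / 863 = 0.649 = 64.9%

64.9 %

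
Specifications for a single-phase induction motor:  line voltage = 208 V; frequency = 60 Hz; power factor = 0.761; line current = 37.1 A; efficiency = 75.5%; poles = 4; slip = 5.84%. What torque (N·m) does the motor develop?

25 N·m

P_in = V·I·cosφ = 208 × 37.1 × 0.761 = 5872 W
P_out = η·P_in = 0.755 × 5872 = 4433 W
n_s = 120×60/4 = 1800 rpm; n = 1800×(1−0.0584) = 1695 rpm
ω = 2π×1695/60 = 177.5 rad/s
τ = P_out/ω = 4433/177.5 = 25 N·m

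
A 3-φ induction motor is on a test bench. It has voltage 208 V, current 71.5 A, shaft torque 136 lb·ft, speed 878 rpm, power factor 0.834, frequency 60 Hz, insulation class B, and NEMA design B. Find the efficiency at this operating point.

τ = 136 lb·ft × 1.356 = 184.4 N·m
ω = 2π × 878/60 = 91.94 rad/s; P_out = τω = 184.4 × 91.94 = 16954 W
P_in = √3·V_L·I_L·cosφ = 1.732 × 208 × 71.5 × 0.834 = 21482 W
η = P_out / P_in = 16954 / 21482 = 0.789 = 78.9%

78.9 %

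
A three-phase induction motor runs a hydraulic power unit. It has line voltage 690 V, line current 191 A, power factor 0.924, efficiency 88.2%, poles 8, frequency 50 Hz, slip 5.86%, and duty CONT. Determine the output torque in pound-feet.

1860 lb·ft

P_in = √3·V·I·cosφ = 1.732 × 690 × 191 × 0.924 = 210912 W
P_out = η·P_in = 0.882 × 210912 = 186024 W
n_s = 120×50/8 = 750 rpm; n = 750×(1−0.0586) = 706 rpm
ω = 2π×706/60 = 73.93 rad/s
τ = P_out/ω = 186024/73.93 = 2516 N·m
In lb·ft: 2516/1.356 = 1860 lb·ft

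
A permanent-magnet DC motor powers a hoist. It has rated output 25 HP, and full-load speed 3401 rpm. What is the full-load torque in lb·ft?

38.6 lb·ft

P_out = 25 × 746 = 18650 W
ω = 2π × 3401/60 = 356.2 rad/s
τ = P_out/ω = 18650/356.2 = 52.36 N·m
In lb·ft: 52.36/1.356 = 38.6 lb·ft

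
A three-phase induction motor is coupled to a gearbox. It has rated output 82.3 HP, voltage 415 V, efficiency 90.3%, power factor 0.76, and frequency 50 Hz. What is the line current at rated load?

P_out = 82.3 × 746 = 61396 W
P_in = P_out / η = 61396 / 0.903 = 67991 W
I_L = P_in / (√3·V_L·cosφ) = 67991 / (1.732 × 415 × 0.76) = 124 A

124 A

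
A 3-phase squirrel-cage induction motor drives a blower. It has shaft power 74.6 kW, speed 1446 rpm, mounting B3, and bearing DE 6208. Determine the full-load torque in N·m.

ω = 2π × 1446/60 = 151.4 rad/s
τ = P/ω = 74600/151.4 = 493 N·m

493 N·m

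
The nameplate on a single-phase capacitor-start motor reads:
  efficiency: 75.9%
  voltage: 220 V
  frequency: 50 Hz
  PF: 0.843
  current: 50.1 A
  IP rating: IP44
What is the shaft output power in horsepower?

P_in = V·I·cosφ = 220 × 50.1 × 0.843 = 9292 W
P_out = η·P_in = 0.759 × 9292 = 7053 W
= 7053/746 = 9.45 HP

9.45 HP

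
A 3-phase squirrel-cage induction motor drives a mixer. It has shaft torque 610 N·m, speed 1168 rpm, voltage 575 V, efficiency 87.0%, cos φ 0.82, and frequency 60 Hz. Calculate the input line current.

105 A

ω = 2π×1168/60 = 122.3 rad/s; P_out = τω = 610 × 122.3 = 74603 W
P_in = P_out / η = 74603 / 0.870 = 85751 W
I_L = P_in / (√3·V_L·cosφ) = 85751 / (1.732 × 575 × 0.82) = 105 A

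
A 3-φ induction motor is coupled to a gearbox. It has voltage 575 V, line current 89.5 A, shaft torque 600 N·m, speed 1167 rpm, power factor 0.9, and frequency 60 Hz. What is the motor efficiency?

ω = 2π × 1167/60 = 122.2 rad/s; P_out = τω = 600 × 122.2 = 73320 W
P_in = √3·V_L·I_L·cosφ = 1.732 × 575 × 89.5 × 0.9 = 80220 W
η = P_out / P_in = 73320 / 80220 = 0.914 = 91.4%

91.4 %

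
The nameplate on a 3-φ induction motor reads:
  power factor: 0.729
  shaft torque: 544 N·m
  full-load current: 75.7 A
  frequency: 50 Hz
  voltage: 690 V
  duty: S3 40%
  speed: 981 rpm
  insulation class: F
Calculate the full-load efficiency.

ω = 2π × 981/60 = 102.7 rad/s; P_out = τω = 544 × 102.7 = 55869 W
P_in = √3·V_L·I_L·cosφ = 1.732 × 690 × 75.7 × 0.729 = 65951 W
η = P_out / P_in = 55869 / 65951 = 0.847 = 84.7%

84.7 %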